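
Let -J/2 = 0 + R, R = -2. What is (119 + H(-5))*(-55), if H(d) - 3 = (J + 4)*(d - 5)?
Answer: -2310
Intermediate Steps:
J = 4 (J = -2*(0 - 2) = -2*(-2) = 4)
H(d) = -37 + 8*d (H(d) = 3 + (4 + 4)*(d - 5) = 3 + 8*(-5 + d) = 3 + (-40 + 8*d) = -37 + 8*d)
(119 + H(-5))*(-55) = (119 + (-37 + 8*(-5)))*(-55) = (119 + (-37 - 40))*(-55) = (119 - 77)*(-55) = 42*(-55) = -2310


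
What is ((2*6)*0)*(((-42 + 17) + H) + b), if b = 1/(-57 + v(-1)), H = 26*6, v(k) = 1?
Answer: 0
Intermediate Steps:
H = 156
b = -1/56 (b = 1/(-57 + 1) = 1/(-56) = -1/56 ≈ -0.017857)
((2*6)*0)*(((-42 + 17) + H) + b) = ((2*6)*0)*(((-42 + 17) + 156) - 1/56) = (12*0)*((-25 + 156) - 1/56) = 0*(131 - 1/56) = 0*(7335/56) = 0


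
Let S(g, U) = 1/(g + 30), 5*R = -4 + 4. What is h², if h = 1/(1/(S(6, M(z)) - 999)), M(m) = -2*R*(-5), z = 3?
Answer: 1293337369/1296 ≈ 9.9795e+5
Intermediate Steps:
R = 0 (R = (-4 + 4)/5 = (⅕)*0 = 0)
M(m) = 0 (M(m) = -2*0*(-5) = 0*(-5) = 0)
S(g, U) = 1/(30 + g)
h = -35963/36 (h = 1/(1/(1/(30 + 6) - 999)) = 1/(1/(1/36 - 999)) = 1/(1/(-35963/36)) = 1/(-36/35963) = -35963/36 ≈ -998.97)
h² = (-35963/36)² = 1293337369/1296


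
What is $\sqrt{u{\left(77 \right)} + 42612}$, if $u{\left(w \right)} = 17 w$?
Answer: $\sqrt{43921} \approx 209.57$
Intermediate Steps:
$\sqrt{u{\left(77 \right)} + 42612} = \sqrt{17 \cdot 77 + 42612} = \sqrt{1309 + 42612} = \sqrt{43921}$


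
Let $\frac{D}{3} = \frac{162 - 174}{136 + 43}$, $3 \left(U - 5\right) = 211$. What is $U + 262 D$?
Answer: $\frac{12158}{537} \approx 22.641$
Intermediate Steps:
$U = \frac{226}{3}$ ($U = 5 + \frac{1}{3} \cdot 211 = 5 + \frac{211}{3} = \frac{226}{3} \approx 75.333$)
$D = - \frac{36}{179}$ ($D = 3 \frac{162 - 174}{136 + 43} = 3 \left(- \frac{12}{179}\right) = - \frac{36}{179} \approx -0.20112$)
$U + 262 D = \frac{226}{3} + 262 \left(- \frac{36}{179}\right) = \frac{226}{3} - \frac{9432}{179} = \frac{12158}{537}$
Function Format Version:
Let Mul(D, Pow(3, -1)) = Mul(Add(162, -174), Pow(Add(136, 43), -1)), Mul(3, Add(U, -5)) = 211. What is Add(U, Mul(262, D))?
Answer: Rational(12158, 537) ≈ 22.641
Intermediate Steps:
U = Rational(226, 3) (U = Add(5, Mul(Rational(1, 3), 211)) = Add(5, Rational(211, 3)) = Rational(226, 3) ≈ 75.333)
D = Rational(-36, 179) (D = Mul(3, Mul(Add(162, -174), Pow(Add(136, 43), -1))) = Mul(3, Mul(-12, Pow(179, -1))) = Mul(3, Mul(-12, Rational(1, 179))) = Mul(3, Rational(-12, 179)) = Rational(-36, 179) ≈ -0.20112)
Add(U, Mul(262, D)) = Add(Rational(226, 3), Mul(262, Rational(-36, 179))) = Add(Rational(226, 3), Rational(-9432, 179)) = Rational(12158, 537)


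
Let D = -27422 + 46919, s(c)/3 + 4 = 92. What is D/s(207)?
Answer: 6499/88 ≈ 73.852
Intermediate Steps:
s(c) = 264 (s(c) = -12 + 3*92 = -12 + 276 = 264)
D = 19497
D/s(207) = 19497/264 = 19497*(1/264) = 6499/88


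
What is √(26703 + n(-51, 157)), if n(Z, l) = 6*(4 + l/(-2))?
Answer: 4*√1641 ≈ 162.04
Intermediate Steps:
n(Z, l) = 24 - 3*l (n(Z, l) = 6*(4 + l*(-½)) = 6*(4 - l/2) = 24 - 3*l)
√(26703 + n(-51, 157)) = √(26703 + (24 - 3*157)) = √(26703 + (24 - 471)) = √(26703 - 447) = √26256 = 4*√1641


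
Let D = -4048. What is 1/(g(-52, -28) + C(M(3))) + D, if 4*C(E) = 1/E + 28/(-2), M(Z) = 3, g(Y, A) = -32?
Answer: -1720412/425 ≈ -4048.0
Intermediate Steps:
C(E) = -7/2 + 1/(4*E) (C(E) = (1/E + 28/(-2))/4 = (1/E + 28*(-1/2))/4 = (1/E - 14)/4 = (-14 + 1/E)/4 = -7/2 + 1/(4*E))
1/(g(-52, -28) + C(M(3))) + D = 1/(-32 + (1/4)*(1 - 14*3)/3) - 4048 = 1/(-32 + (1/4)*(1/3)*(1 - 42)) - 4048 = 1/(-32 + (1/4)*(1/3)*(-41)) - 4048 = 1/(-32 - 41/12) - 4048 = 1/(-425/12) - 4048 = -12/425 - 4048 = -1720412/425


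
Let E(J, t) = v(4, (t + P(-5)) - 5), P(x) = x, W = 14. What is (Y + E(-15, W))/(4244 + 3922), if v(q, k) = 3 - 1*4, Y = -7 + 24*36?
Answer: 428/4083 ≈ 0.10482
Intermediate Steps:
Y = 857 (Y = -7 + 864 = 857)
v(q, k) = -1 (v(q, k) = 3 - 4 = -1)
E(J, t) = -1
(Y + E(-15, W))/(4244 + 3922) = (857 - 1)/(4244 + 3922) = 856/8166 = 856*(1/8166) = 428/4083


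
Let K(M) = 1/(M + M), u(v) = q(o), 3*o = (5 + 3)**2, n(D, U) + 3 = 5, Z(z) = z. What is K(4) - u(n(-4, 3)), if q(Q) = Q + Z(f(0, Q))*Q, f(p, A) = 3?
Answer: -2045/24 ≈ -85.208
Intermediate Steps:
n(D, U) = 2 (n(D, U) = -3 + 5 = 2)
o = 64/3 (o = (5 + 3)**2/3 = (1/3)*8**2 = (1/3)*64 = 64/3 ≈ 21.333)
q(Q) = 4*Q (q(Q) = Q + 3*Q = 4*Q)
u(v) = 256/3 (u(v) = 4*(64/3) = 256/3)
K(M) = 1/(2*M)
K(4) - u(n(-4, 3)) = (1/2)/4 - 1*256/3 = (1/2)*(1/4) - 256/3 = 1/8 - 256/3 = -2045/24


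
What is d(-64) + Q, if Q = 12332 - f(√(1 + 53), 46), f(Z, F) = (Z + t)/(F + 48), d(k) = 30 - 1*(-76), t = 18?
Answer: 584577/47 - 3*√6/94 ≈ 12438.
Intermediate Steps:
d(k) = 106 (d(k) = 30 + 76 = 106)
f(Z, F) = (18 + Z)/(48 + F) (f(Z, F) = (Z + 18)/(F + 48) = (18 + Z)/(48 + F))
Q = 579595/47 - 3*√6/94 (Q = 12332 - (18 + √(1 + 53))/(48 + 46) = 12332 - (18 + √54)/94 = 12332 - (18 + 3*√6)/94 = 12332 - (9/47 + 3*√6/94) = 12332 + (-9/47 - 3*√6/94) = 579595/47 - 3*√6/94 ≈ 12332.)
d(-64) + Q = 106 + (579595/47 - 3*√6/94) = 584577/47 - 3*√6/94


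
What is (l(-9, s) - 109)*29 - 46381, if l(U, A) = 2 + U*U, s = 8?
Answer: -47135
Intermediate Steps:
l(U, A) = 2 + U²
(l(-9, s) - 109)*29 - 46381 = ((2 + (-9)²) - 109)*29 - 46381 = ((2 + 81) - 109)*29 - 46381 = (83 - 109)*29 - 46381 = -26*29 - 46381 = -754 - 46381 = -47135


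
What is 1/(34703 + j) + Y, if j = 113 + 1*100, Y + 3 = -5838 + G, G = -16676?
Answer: -786203571/34916 ≈ -22517.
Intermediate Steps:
Y = -22517 (Y = -3 + (-5838 - 16676) = -3 - 22514 = -22517)
j = 213 (j = 113 + 100 = 213)
1/(34703 + j) + Y = 1/(34703 + 213) - 22517 = 1/34916 - 22517 = -786203571/34916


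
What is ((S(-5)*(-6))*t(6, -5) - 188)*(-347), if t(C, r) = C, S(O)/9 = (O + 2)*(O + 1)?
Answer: 1414372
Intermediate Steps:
S(O) = 9*(1 + O)*(2 + O) (S(O) = 9*((O + 2)*(O + 1)) = 9*((2 + O)*(1 + O)) = 9*((1 + O)*(2 + O)) = 9*(1 + O)*(2 + O))
((S(-5)*(-6))*t(6, -5) - 188)*(-347) = (((18 + 9*(-5)² + 27*(-5))*(-6))*6 - 188)*(-347) = (((18 + 9*25 - 135)*(-6))*6 - 188)*(-347) = (((18 + 225 - 135)*(-6))*6 - 188)*(-347) = ((108*(-6))*6 - 188)*(-347) = (-648*6 - 188)*(-347) = (-3888 - 188)*(-347) = -4076*(-347) = 1414372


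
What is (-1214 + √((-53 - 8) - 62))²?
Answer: (1214 - I*√123)² ≈ 1.4737e+6 - 2.693e+4*I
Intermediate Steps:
(-1214 + √((-53 - 8) - 62))² = (-1214 + √(-61 - 62))² = (-1214 + √(-123))² = (-1214 + I*√123)²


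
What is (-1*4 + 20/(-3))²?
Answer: 1024/9 ≈ 113.78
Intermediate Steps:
(-1*4 + 20/(-3))² = (-4 + 20*(-⅓))² = (-4 - 20/3)² = (-32/3)² = 1024/9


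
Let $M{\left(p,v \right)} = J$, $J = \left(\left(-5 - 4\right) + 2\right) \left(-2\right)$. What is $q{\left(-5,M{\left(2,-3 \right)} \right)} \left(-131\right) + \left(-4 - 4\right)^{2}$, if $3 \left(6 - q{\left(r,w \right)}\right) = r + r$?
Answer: $- \frac{3476}{3} \approx -1158.7$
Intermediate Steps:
$J = 14$ ($J = \left(\left(-5 - 4\right) + 2\right) \left(-2\right) = \left(-9 + 2\right) \left(-2\right) = \left(-7\right) \left(-2\right) = 14$)
$M{\left(p,v \right)} = 14$
$q{\left(r,w \right)} = 6 - \frac{2 r}{3}$ ($q{\left(r,w \right)} = 6 - \frac{r + r}{3} = 6 - \frac{2 r}{3}$)
$q{\left(-5,M{\left(2,-3 \right)} \right)} \left(-131\right) + \left(-4 - 4\right)^{2} = \left(6 - - \frac{10}{3}\right) \left(-131\right) + \left(-4 - 4\right)^{2} = \left(6 + \frac{10}{3}\right) \left(-131\right) + \left(-8\right)^{2} = \frac{28}{3} \left(-131\right) + 64 = - \frac{3668}{3} + 64 = - \frac{3476}{3}$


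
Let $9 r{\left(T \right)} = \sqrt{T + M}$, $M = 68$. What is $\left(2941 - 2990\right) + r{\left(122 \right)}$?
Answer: $-49 + \frac{\sqrt{190}}{9} \approx -47.468$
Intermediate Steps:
$r{\left(T \right)} = \frac{\sqrt{68 + T}}{9}$ ($r{\left(T \right)} = \frac{\sqrt{T + 68}}{9} = \frac{\sqrt{68 + T}}{9}$)
$\left(2941 - 2990\right) + r{\left(122 \right)} = \left(2941 - 2990\right) + \frac{\sqrt{68 + 122}}{9} = -49 + \frac{\sqrt{190}}{9}$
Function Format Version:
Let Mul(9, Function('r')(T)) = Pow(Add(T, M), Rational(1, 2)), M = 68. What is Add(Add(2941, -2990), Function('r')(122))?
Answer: Add(-49, Mul(Rational(1, 9), Pow(190, Rational(1, 2)))) ≈ -47.468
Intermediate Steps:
Function('r')(T) = Mul(Rational(1, 9), Pow(Add(68, T), Rational(1, 2))) (Function('r')(T) = Mul(Rational(1, 9), Pow(Add(T, 68), Rational(1, 2))) = Mul(Rational(1, 9), Pow(Add(68, T), Rational(1, 2))))
Add(Add(2941, -2990), Function('r')(122)) = Add(Add(2941, -2990), Mul(Rational(1, 9), Pow(Add(68, 122), Rational(1, 2)))) = Add(-49, Mul(Rational(1, 9), Pow(190, Rational(1, 2))))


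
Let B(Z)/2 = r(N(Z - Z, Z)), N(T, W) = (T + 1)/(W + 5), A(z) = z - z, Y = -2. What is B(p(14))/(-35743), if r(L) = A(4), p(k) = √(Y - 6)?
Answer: 0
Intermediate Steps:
A(z) = 0
p(k) = 2*I*√2 (p(k) = √(-2 - 6) = √(-8) = 2*I*√2)
N(T, W) = (1 + T)/(5 + W)
r(L) = 0
B(Z) = 0 (B(Z) = 2*0 = 0)
B(p(14))/(-35743) = 0/(-35743) = 0*(-1/35743) = 0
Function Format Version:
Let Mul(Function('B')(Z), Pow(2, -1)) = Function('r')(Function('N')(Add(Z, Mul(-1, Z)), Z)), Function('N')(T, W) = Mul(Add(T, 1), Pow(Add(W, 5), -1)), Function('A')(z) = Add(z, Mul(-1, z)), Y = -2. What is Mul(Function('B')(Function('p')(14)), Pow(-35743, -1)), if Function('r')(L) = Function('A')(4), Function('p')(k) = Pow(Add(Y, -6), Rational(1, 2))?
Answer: 0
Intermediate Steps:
Function('A')(z) = 0
Function('p')(k) = Mul(2, I, Pow(2, Rational(1, 2))) (Function('p')(k) = Pow(Add(-2, -6), Rational(1, 2)) = Pow(-8, Rational(1, 2)) = Mul(2, I, Pow(2, Rational(1, 2))))
Function('N')(T, W) = Mul(Pow(Add(5, W), -1), Add(1, T)) (Function('N')(T, W) = Mul(Add(1, T), Pow(Add(5, W), -1)) = Mul(Pow(Add(5, W), -1), Add(1, T)))
Function('r')(L) = 0
Function('B')(Z) = 0 (Function('B')(Z) = Mul(2, 0) = 0)
Mul(Function('B')(Function('p')(14)), Pow(-35743, -1)) = Mul(0, Pow(-35743, -1)) = Mul(0, Rational(-1, 35743)) = 0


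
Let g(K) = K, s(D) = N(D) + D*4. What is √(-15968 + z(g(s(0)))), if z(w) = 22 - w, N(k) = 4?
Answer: 5*I*√638 ≈ 126.29*I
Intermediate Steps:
s(D) = 4 + 4*D (s(D) = 4 + D*4 = 4 + 4*D)
√(-15968 + z(g(s(0)))) = √(-15968 + (22 - (4 + 4*0))) = √(-15968 + (22 - (4 + 0))) = √(-15968 + (22 - 1*4)) = √(-15968 + (22 - 4)) = √(-15968 + 18) = √(-15950) = 5*I*√638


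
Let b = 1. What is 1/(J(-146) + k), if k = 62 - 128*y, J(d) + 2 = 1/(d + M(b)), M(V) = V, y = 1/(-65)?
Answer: 1885/116799 ≈ 0.016139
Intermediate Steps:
y = -1/65 ≈ -0.015385
J(d) = -2 + 1/(1 + d) (J(d) = -2 + 1/(d + 1) = -2 + 1/(1 + d))
k = 4158/65 (k = 62 - 128*(-1/65) = 62 + 128/65 = 4158/65 ≈ 63.969)
1/(J(-146) + k) = 1/((-1 - 2*(-146))/(1 - 146) + 4158/65) = 1/((-1 + 292)/(-145) + 4158/65) = 1/(-1/145*291 + 4158/65) = 1/(-291/145 + 4158/65) = 1/(116799/1885) = 1885/116799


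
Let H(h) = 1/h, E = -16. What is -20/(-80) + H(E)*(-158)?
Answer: 81/8 ≈ 10.125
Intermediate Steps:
-20/(-80) + H(E)*(-158) = -20/(-80) - 158/(-16) = -20*(-1/80) - 1/16*(-158) = ¼ + 79/8 = 81/8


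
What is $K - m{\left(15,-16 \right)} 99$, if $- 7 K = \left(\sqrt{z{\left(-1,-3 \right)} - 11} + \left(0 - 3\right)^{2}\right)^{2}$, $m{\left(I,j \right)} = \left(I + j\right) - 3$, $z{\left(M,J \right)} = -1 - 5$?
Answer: $\frac{2708}{7} - \frac{18 i \sqrt{17}}{7} \approx 386.86 - 10.602 i$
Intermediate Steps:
$z{\left(M,J \right)} = -6$ ($z{\left(M,J \right)} = -1 - 5 = -6$)
$m{\left(I,j \right)} = -3 + I + j$
$K = - \frac{\left(9 + i \sqrt{17}\right)^{2}}{7}$ ($K = - \frac{\left(\sqrt{-6 - 11} + \left(0 - 3\right)^{2}\right)^{2}}{7} = - \frac{\left(\sqrt{-17} + \left(-3\right)^{2}\right)^{2}}{7} = - \frac{\left(i \sqrt{17} + 9\right)^{2}}{7} = - \frac{\left(9 + i \sqrt{17}\right)^{2}}{7} \approx -9.1429 - 10.602 i$)
$K - m{\left(15,-16 \right)} 99 = - \frac{\left(9 + i \sqrt{17}\right)^{2}}{7} - \left(-3 + 15 - 16\right) 99 = - \frac{\left(9 + i \sqrt{17}\right)^{2}}{7} - \left(-4\right) 99 = - \frac{\left(9 + i \sqrt{17}\right)^{2}}{7} - -396 = - \frac{\left(9 + i \sqrt{17}\right)^{2}}{7} + 396 = 396 - \frac{\left(9 + i \sqrt{17}\right)^{2}}{7}$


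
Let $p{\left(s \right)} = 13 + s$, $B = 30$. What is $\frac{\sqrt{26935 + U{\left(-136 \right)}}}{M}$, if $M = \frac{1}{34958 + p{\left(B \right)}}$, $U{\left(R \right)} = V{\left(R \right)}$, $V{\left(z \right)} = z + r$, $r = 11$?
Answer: $35001 \sqrt{26810} \approx 5.731 \cdot 10^{6}$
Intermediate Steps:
$V{\left(z \right)} = 11 + z$ ($V{\left(z \right)} = z + 11 = 11 + z$)
$U{\left(R \right)} = 11 + R$
$M = \frac{1}{35001}$ ($M = \frac{1}{34958 + \left(13 + 30\right)} = \frac{1}{34958 + 43} = \frac{1}{35001} \approx 2.8571 \cdot 10^{-5}$)
$\frac{\sqrt{26935 + U{\left(-136 \right)}}}{M} = \sqrt{26935 + \left(11 - 136\right)} \frac{1}{\frac{1}{35001}} = \sqrt{26935 - 125} \cdot 35001 = \sqrt{26810} \cdot 35001 = 35001 \sqrt{26810}$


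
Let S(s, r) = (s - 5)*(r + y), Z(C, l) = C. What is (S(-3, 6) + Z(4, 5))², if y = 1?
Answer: 2704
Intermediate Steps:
S(s, r) = (1 + r)*(-5 + s) (S(s, r) = (s - 5)*(r + 1) = (-5 + s)*(1 + r) = (1 + r)*(-5 + s))
(S(-3, 6) + Z(4, 5))² = ((-5 - 3 - 5*6 + 6*(-3)) + 4)² = ((-5 - 3 - 30 - 18) + 4)² = (-56 + 4)² = (-52)² = 2704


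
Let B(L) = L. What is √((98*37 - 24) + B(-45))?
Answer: √3557 ≈ 59.641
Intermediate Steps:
√((98*37 - 24) + B(-45)) = √((98*37 - 24) - 45) = √((3626 - 24) - 45) = √(3602 - 45) = √3557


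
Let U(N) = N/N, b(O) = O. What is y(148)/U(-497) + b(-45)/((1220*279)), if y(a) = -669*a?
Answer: -748926769/7564 ≈ -99012.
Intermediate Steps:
U(N) = 1
y(148)/U(-497) + b(-45)/((1220*279)) = -669*148/1 - 45/(1220*279) = -99012*1 - 45/340380 = -99012 - 45*1/340380 = -99012 - 1/7564 = -748926769/7564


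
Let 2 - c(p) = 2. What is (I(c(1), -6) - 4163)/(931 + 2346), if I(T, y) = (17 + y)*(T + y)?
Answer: -4229/3277 ≈ -1.2905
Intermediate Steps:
c(p) = 0 (c(p) = 2 - 1*2 = 2 - 2 = 0)
(I(c(1), -6) - 4163)/(931 + 2346) = (((-6)² + 17*0 + 17*(-6) + 0*(-6)) - 4163)/(931 + 2346) = ((36 + 0 - 102 + 0) - 4163)/3277 = (-66 - 4163)*(1/3277) = -4229*1/3277 = -4229/3277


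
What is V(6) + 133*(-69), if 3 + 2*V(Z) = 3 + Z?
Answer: -9174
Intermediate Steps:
V(Z) = Z/2 (V(Z) = -3/2 + (3 + Z)/2 = -3/2 + (3/2 + Z/2) = Z/2)
V(6) + 133*(-69) = (½)*6 + 133*(-69) = 3 - 9177 = -9174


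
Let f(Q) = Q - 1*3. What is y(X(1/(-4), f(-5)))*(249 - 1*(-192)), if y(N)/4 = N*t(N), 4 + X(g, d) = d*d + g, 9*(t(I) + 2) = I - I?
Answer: -210798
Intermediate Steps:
t(I) = -2 (t(I) = -2 + (I - I)/9 = -2 + (⅑)*0 = -2 + 0 = -2)
f(Q) = -3 + Q (f(Q) = Q - 3 = -3 + Q)
X(g, d) = -4 + g + d² (X(g, d) = -4 + (d*d + g) = -4 + (d² + g) = -4 + (g + d²) = -4 + g + d²)
y(N) = -8*N (y(N) = 4*(N*(-2)) = 4*(-2*N) = -8*N)
y(X(1/(-4), f(-5)))*(249 - 1*(-192)) = (-8*(-4 + 1/(-4) + (-3 - 5)²))*(249 - 1*(-192)) = (-8*(-4 - ¼ + (-8)²))*(249 + 192) = -8*(-4 - ¼ + 64)*441 = -8*239/4*441 = -478*441 = -210798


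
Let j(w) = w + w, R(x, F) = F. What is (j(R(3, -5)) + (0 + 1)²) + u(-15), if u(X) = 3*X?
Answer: -54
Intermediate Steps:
j(w) = 2*w
(j(R(3, -5)) + (0 + 1)²) + u(-15) = (2*(-5) + (0 + 1)²) + 3*(-15) = (-10 + 1²) - 45 = (-10 + 1) - 45 = -9 - 45 = -54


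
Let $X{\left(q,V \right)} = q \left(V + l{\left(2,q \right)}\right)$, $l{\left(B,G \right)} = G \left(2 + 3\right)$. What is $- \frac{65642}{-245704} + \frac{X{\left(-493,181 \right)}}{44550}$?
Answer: $\frac{69897500887}{2736528300} \approx 25.542$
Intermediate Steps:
$l{\left(B,G \right)} = 5 G$ ($l{\left(B,G \right)} = G 5 = 5 G$)
$X{\left(q,V \right)} = q \left(V + 5 q\right)$
$- \frac{65642}{-245704} + \frac{X{\left(-493,181 \right)}}{44550} = - \frac{65642}{-245704} + \frac{\left(-493\right) \left(181 + 5 \left(-493\right)\right)}{44550} = \left(-65642\right) \left(- \frac{1}{245704}\right) + - 493 \left(181 - 2465\right) \frac{1}{44550} = \frac{32821}{122852} + \left(-493\right) \left(-2284\right) \frac{1}{44550} = \frac{32821}{122852} + 1126012 \cdot \frac{1}{44550} = \frac{32821}{122852} + \frac{563006}{22275} = \frac{69897500887}{2736528300}$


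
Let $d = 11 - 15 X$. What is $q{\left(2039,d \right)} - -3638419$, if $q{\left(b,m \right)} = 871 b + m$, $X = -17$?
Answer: $5414654$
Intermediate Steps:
$d = 266$ ($d = 11 - -255 = 11 + 255 = 266$)
$q{\left(b,m \right)} = m + 871 b$
$q{\left(2039,d \right)} - -3638419 = \left(266 + 871 \cdot 2039\right) - -3638419 = \left(266 + 1775969\right) + 3638419 = 1776235 + 3638419 = 5414654$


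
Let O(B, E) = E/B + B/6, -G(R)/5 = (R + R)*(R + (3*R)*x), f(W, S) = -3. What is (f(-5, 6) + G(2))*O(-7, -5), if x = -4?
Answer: -8303/42 ≈ -197.69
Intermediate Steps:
G(R) = 110*R**2 (G(R) = -5*(R + R)*(R + (3*R)*(-4)) = -5*2*R*(R - 12*R) = -5*2*R*(-11*R) = -(-110)*R**2 = 110*R**2)
O(B, E) = B/6 + E/B (O(B, E) = E/B + B*(1/6) = E/B + B/6 = B/6 + E/B)
(f(-5, 6) + G(2))*O(-7, -5) = (-3 + 110*2**2)*((1/6)*(-7) - 5/(-7)) = (-3 + 110*4)*(-7/6 - 5*(-1/7)) = (-3 + 440)*(-7/6 + 5/7) = 437*(-19/42) = -8303/42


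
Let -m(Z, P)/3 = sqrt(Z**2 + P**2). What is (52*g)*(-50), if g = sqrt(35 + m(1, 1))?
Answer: -2600*sqrt(35 - 3*sqrt(2)) ≈ -14419.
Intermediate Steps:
m(Z, P) = -3*sqrt(P**2 + Z**2) (m(Z, P) = -3*sqrt(Z**2 + P**2) = -3*sqrt(P**2 + Z**2))
g = sqrt(35 - 3*sqrt(2)) (g = sqrt(35 - 3*sqrt(1**2 + 1**2)) = sqrt(35 - 3*sqrt(1 + 1)) = sqrt(35 - 3*sqrt(2)) ≈ 5.5459)
(52*g)*(-50) = (52*sqrt(35 - 3*sqrt(2)))*(-50) = -2600*sqrt(35 - 3*sqrt(2))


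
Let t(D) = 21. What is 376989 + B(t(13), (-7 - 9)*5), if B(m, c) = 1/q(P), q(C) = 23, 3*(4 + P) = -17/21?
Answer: 8670748/23 ≈ 3.7699e+5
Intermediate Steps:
P = -269/63 (P = -4 + (-17/21)/3 = -4 + (-17*1/21)/3 = -4 + (⅓)*(-17/21) = -4 - 17/63 = -269/63 ≈ -4.2698)
B(m, c) = 1/23
376989 + B(t(13), (-7 - 9)*5) = 376989 + 1/23 = 8670748/23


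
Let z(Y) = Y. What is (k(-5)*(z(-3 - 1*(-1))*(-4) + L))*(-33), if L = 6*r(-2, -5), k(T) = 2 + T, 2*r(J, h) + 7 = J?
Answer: -1881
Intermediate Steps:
r(J, h) = -7/2 + J/2
L = -27 (L = 6*(-7/2 + (1/2)*(-2)) = 6*(-7/2 - 1) = 6*(-9/2) = -27)
(k(-5)*(z(-3 - 1*(-1))*(-4) + L))*(-33) = ((2 - 5)*((-3 - 1*(-1))*(-4) - 27))*(-33) = -3*((-3 + 1)*(-4) - 27)*(-33) = -3*(-2*(-4) - 27)*(-33) = -3*(8 - 27)*(-33) = -3*(-19)*(-33) = 57*(-33) = -1881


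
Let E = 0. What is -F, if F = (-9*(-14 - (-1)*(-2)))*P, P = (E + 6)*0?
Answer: 0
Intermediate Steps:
P = 0 (P = (0 + 6)*0 = 6*0 = 0)
F = 0 (F = -9*(-14 - (-1)*(-2))*0 = -9*(-14 - 1*2)*0 = -9*(-14 - 2)*0 = -9*(-16)*0 = 144*0 = 0)
-F = -1*0 = 0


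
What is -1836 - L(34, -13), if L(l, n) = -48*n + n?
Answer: -2447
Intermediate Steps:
L(l, n) = -47*n
-1836 - L(34, -13) = -1836 - (-47)*(-13) = -1836 - 1*611 = -1836 - 611 = -2447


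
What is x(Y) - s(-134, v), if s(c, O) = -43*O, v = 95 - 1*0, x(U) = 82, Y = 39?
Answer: 4167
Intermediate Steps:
v = 95 (v = 95 + 0 = 95)
x(Y) - s(-134, v) = 82 - (-43)*95 = 82 - 1*(-4085) = 82 + 4085 = 4167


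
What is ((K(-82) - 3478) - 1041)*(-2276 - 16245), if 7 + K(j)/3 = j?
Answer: 88641506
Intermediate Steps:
K(j) = -21 + 3*j
((K(-82) - 3478) - 1041)*(-2276 - 16245) = (((-21 + 3*(-82)) - 3478) - 1041)*(-2276 - 16245) = (((-21 - 246) - 3478) - 1041)*(-18521) = ((-267 - 3478) - 1041)*(-18521) = (-3745 - 1041)*(-18521) = -4786*(-18521) = 88641506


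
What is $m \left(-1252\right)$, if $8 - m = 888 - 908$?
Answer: $-35056$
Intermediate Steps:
$m = 28$ ($m = 8 - \left(888 - 908\right) = 8 - -20 = 8 + 20 = 28$)
$m \left(-1252\right) = 28 \left(-1252\right) = -35056$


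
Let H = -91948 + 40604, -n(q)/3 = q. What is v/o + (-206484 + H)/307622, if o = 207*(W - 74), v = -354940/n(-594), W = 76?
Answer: -870347221/659731149 ≈ -1.3192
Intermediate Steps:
n(q) = -3*q
H = -51344
v = -177470/891 (v = -354940/((-3*(-594))) = -354940/1782 = -354940*1/1782 = -177470/891 ≈ -199.18)
o = 414 (o = 207*(76 - 74) = 207*2 = 414)
v/o + (-206484 + H)/307622 = -177470/891/414 + (-206484 - 51344)/307622 = -177470/891*1/414 - 257828*1/307622 = -88735/184437 - 2998/3577 = -870347221/659731149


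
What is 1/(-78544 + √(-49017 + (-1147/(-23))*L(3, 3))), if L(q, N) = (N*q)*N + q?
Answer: -1806512/141891771509 - I*√25138563/141891771509 ≈ -1.2732e-5 - 3.5336e-8*I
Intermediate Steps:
L(q, N) = q + q*N² (L(q, N) = q*N² + q = q + q*N²)
1/(-78544 + √(-49017 + (-1147/(-23))*L(3, 3))) = 1/(-78544 + √(-49017 + (-1147/(-23))*(3*(1 + 3²)))) = 1/(-78544 + √(-49017 + (-1147*(-1)/23)*(3*(1 + 9)))) = 1/(-78544 + √(-49017 + (-31*(-37/23))*(3*10))) = 1/(-78544 + √(-49017 + (1147/23)*30)) = 1/(-78544 + √(-49017 + 34410/23)) = 1/(-78544 + √(-1092981/23)) = 1/(-78544 + I*√25138563/23)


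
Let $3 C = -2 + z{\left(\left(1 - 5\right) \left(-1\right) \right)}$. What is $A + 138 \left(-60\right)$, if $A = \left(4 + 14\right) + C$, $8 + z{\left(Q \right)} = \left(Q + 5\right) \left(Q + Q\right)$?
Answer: $- \frac{24724}{3} \approx -8241.3$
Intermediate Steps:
$z{\left(Q \right)} = -8 + 2 Q \left(5 + Q\right)$ ($z{\left(Q \right)} = -8 + \left(Q + 5\right) \left(Q + Q\right) = -8 + \left(5 + Q\right) 2 Q = -8 + 2 Q \left(5 + Q\right)$)
$C = \frac{62}{3}$ ($C = \frac{-2 + \left(-8 + 2 \left(\left(1 - 5\right) \left(-1\right)\right)^{2} + 10 \left(1 - 5\right) \left(-1\right)\right)}{3} = \frac{-2 + \left(-8 + 2 \left(\left(-4\right) \left(-1\right)\right)^{2} + 10 \left(\left(-4\right) \left(-1\right)\right)\right)}{3} = \frac{-2 + \left(-8 + 2 \cdot 4^{2} + 10 \cdot 4\right)}{3} = \frac{-2 + \left(-8 + 2 \cdot 16 + 40\right)}{3} = \frac{-2 + \left(-8 + 32 + 40\right)}{3} = \frac{-2 + 64}{3} = \frac{1}{3} \cdot 62 = \frac{62}{3} \approx 20.667$)
$A = \frac{116}{3}$ ($A = \left(4 + 14\right) + \frac{62}{3} = 18 + \frac{62}{3} = \frac{116}{3} \approx 38.667$)
$A + 138 \left(-60\right) = \frac{116}{3} + 138 \left(-60\right) = \frac{116}{3} - 8280 = - \frac{24724}{3}$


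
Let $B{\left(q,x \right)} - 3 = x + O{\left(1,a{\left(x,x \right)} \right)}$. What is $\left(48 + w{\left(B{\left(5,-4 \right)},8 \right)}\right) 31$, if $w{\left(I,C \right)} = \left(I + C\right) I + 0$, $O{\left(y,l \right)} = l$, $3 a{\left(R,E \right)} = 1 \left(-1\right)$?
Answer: $\frac{10912}{9} \approx 1212.4$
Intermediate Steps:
$a{\left(R,E \right)} = - \frac{1}{3}$ ($a{\left(R,E \right)} = \frac{1 \left(-1\right)}{3} = \frac{1}{3} \left(-1\right) = - \frac{1}{3}$)
$B{\left(q,x \right)} = \frac{8}{3} + x$ ($B{\left(q,x \right)} = 3 + \left(x - \frac{1}{3}\right) = 3 + \left(- \frac{1}{3} + x\right) = \frac{8}{3} + x$)
$w{\left(I,C \right)} = I \left(C + I\right)$ ($w{\left(I,C \right)} = \left(C + I\right) I + 0 = I \left(C + I\right) + 0 = I \left(C + I\right)$)
$\left(48 + w{\left(B{\left(5,-4 \right)},8 \right)}\right) 31 = \left(48 + \left(\frac{8}{3} - 4\right) \left(8 + \left(\frac{8}{3} - 4\right)\right)\right) 31 = \left(48 - \frac{4 \left(8 - \frac{4}{3}\right)}{3}\right) 31 = \left(48 - \frac{80}{9}\right) 31 = \frac{352}{9} \cdot 31 = \frac{10912}{9}$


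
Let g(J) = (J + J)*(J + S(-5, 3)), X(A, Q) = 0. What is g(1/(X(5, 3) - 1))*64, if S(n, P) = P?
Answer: -256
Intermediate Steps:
g(J) = 2*J*(3 + J) (g(J) = (J + J)*(J + 3) = (2*J)*(3 + J) = 2*J*(3 + J))
g(1/(X(5, 3) - 1))*64 = (2*(3 + 1/(0 - 1))/(0 - 1))*64 = (2*(3 + 1/(-1))/(-1))*64 = (2*(-1)*(3 - 1))*64 = (2*(-1)*2)*64 = -4*64 = -256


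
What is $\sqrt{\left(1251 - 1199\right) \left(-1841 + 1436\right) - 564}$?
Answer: $2 i \sqrt{5406} \approx 147.05 i$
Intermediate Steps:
$\sqrt{\left(1251 - 1199\right) \left(-1841 + 1436\right) - 564} = \sqrt{52 \left(-405\right) - 564} = \sqrt{-21060 - 564} = \sqrt{-21624} = 2 i \sqrt{5406}$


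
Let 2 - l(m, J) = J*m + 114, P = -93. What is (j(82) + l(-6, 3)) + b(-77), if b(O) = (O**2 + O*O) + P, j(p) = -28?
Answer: 11643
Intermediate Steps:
l(m, J) = -112 - J*m (l(m, J) = 2 - (J*m + 114) = 2 - (114 + J*m) = 2 + (-114 - J*m) = -112 - J*m)
b(O) = -93 + 2*O**2 (b(O) = (O**2 + O*O) - 93 = (O**2 + O**2) - 93 = 2*O**2 - 93 = -93 + 2*O**2)
(j(82) + l(-6, 3)) + b(-77) = (-28 + (-112 - 1*3*(-6))) + (-93 + 2*(-77)**2) = (-28 + (-112 + 18)) + (-93 + 2*5929) = (-28 - 94) + (-93 + 11858) = -122 + 11765 = 11643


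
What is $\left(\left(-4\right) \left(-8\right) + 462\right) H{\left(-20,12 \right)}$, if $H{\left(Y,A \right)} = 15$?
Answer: $7410$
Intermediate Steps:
$\left(\left(-4\right) \left(-8\right) + 462\right) H{\left(-20,12 \right)} = \left(\left(-4\right) \left(-8\right) + 462\right) 15 = \left(32 + 462\right) 15 = 494 \cdot 15 = 7410$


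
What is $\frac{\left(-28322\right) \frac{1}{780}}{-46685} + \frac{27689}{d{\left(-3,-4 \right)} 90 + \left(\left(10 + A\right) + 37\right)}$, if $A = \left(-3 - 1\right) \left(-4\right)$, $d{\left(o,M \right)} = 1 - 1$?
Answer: $\frac{168046222831}{382350150} \approx 439.51$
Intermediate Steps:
$d{\left(o,M \right)} = 0$
$A = 16$ ($A = \left(-4\right) \left(-4\right) = 16$)
$\frac{\left(-28322\right) \frac{1}{780}}{-46685} + \frac{27689}{d{\left(-3,-4 \right)} 90 + \left(\left(10 + A\right) + 37\right)} = \frac{\left(-28322\right) \frac{1}{780}}{-46685} + \frac{27689}{0 \cdot 90 + \left(\left(10 + 16\right) + 37\right)} = \left(-28322\right) \frac{1}{780} \left(- \frac{1}{46685}\right) + \frac{27689}{0 + \left(26 + 37\right)} = \left(- \frac{14161}{390}\right) \left(- \frac{1}{46685}\right) + \frac{27689}{0 + 63} = \frac{14161}{18207150} + \frac{27689}{63} = \frac{168046222831}{382350150}$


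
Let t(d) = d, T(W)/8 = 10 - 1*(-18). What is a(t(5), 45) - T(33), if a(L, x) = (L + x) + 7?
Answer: -167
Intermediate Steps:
T(W) = 224 (T(W) = 8*(10 - 1*(-18)) = 8*(10 + 18) = 8*28 = 224)
a(L, x) = 7 + L + x
a(t(5), 45) - T(33) = (7 + 5 + 45) - 1*224 = 57 - 224 = -167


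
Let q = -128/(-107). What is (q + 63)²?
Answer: 47183161/11449 ≈ 4121.2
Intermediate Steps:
q = 128/107 (q = -128*(-1/107) = 128/107 ≈ 1.1963)
(q + 63)² = (128/107 + 63)² = (6869/107)² = 47183161/11449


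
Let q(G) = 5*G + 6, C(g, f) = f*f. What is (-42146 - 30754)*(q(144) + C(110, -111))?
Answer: -951126300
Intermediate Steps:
C(g, f) = f²
q(G) = 6 + 5*G
(-42146 - 30754)*(q(144) + C(110, -111)) = (-42146 - 30754)*((6 + 5*144) + (-111)²) = -72900*((6 + 720) + 12321) = -72900*(726 + 12321) = -72900*13047 = -951126300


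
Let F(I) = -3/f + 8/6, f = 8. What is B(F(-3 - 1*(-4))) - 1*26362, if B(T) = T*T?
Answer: -15183983/576 ≈ -26361.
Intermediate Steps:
F(I) = 23/24 (F(I) = -3/8 + 8/6 = -3*⅛ + 8*(⅙) = -3/8 + 4/3 = 23/24)
B(T) = T²
B(F(-3 - 1*(-4))) - 1*26362 = (23/24)² - 1*26362 = 529/576 - 26362 = -15183983/576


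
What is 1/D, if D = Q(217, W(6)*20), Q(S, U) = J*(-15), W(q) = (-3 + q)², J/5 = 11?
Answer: -1/825 ≈ -0.0012121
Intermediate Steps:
J = 55 (J = 5*11 = 55)
Q(S, U) = -825 (Q(S, U) = 55*(-15) = -825)
D = -825
1/D = 1/(-825) = -1/825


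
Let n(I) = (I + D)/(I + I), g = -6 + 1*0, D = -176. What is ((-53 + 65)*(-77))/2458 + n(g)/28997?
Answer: -80267845/213823878 ≈ -0.37539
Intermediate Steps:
g = -6 (g = -6 + 0 = -6)
n(I) = (-176 + I)/(2*I) (n(I) = (I - 176)/(I + I) = (-176 + I)/((2*I)) = (-176 + I)*(1/(2*I)) = (-176 + I)/(2*I))
((-53 + 65)*(-77))/2458 + n(g)/28997 = ((-53 + 65)*(-77))/2458 + ((½)*(-176 - 6)/(-6))/28997 = (12*(-77))*(1/2458) + ((½)*(-⅙)*(-182))*(1/28997) = -924*1/2458 + (91/6)*(1/28997) = -462/1229 + 91/173982 = -80267845/213823878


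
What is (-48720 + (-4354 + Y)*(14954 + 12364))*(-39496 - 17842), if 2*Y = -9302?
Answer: 14107860660780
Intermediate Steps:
Y = -4651 (Y = (½)*(-9302) = -4651)
(-48720 + (-4354 + Y)*(14954 + 12364))*(-39496 - 17842) = (-48720 + (-4354 - 4651)*(14954 + 12364))*(-39496 - 17842) = (-48720 - 9005*27318)*(-57338) = (-48720 - 245998590)*(-57338) = -246047310*(-57338) = 14107860660780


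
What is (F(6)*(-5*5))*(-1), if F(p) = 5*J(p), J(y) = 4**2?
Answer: 2000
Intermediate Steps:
J(y) = 16
F(p) = 80 (F(p) = 5*16 = 80)
(F(6)*(-5*5))*(-1) = (80*(-5*5))*(-1) = (80*(-25))*(-1) = -2000*(-1) = 2000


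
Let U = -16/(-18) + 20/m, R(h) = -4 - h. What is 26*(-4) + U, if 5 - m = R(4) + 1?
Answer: -913/9 ≈ -101.44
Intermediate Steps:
m = 12 (m = 5 - ((-4 - 1*4) + 1) = 5 - ((-4 - 4) + 1) = 5 - (-8 + 1) = 5 - 1*(-7) = 5 + 7 = 12)
U = 23/9 (U = -16/(-18) + 20/12 = -16*(-1/18) + 20*(1/12) = 8/9 + 5/3 = 23/9 ≈ 2.5556)
26*(-4) + U = 26*(-4) + 23/9 = -104 + 23/9 = -913/9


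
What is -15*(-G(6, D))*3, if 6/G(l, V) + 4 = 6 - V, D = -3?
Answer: 54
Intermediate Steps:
G(l, V) = 6/(2 - V) (G(l, V) = 6/(-4 + (6 - V)) = 6/(2 - V))
-15*(-G(6, D))*3 = -15*(-(-6)/(-2 - 3))*3 = -15*(-(-6)/(-5))*3 = -15*(-(-6)*(-1)/5)*3 = -15*(-1*6/5)*3 = -(-18)*3 = -15*(-18/5) = 54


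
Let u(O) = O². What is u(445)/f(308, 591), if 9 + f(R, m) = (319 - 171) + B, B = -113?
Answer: 198025/26 ≈ 7616.3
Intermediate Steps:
f(R, m) = 26 (f(R, m) = -9 + ((319 - 171) - 113) = -9 + (148 - 113) = -9 + 35 = 26)
u(445)/f(308, 591) = 445²/26 = 198025*(1/26) = 198025/26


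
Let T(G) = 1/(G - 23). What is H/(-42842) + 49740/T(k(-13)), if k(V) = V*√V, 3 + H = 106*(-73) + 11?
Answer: -24506048555/21421 - 646620*I*√13 ≈ -1.144e+6 - 2.3314e+6*I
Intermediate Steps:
H = -7730 (H = -3 + (106*(-73) + 11) = -3 + (-7738 + 11) = -3 - 7727 = -7730)
k(V) = V^(3/2)
T(G) = 1/(-23 + G)
H/(-42842) + 49740/T(k(-13)) = -7730/(-42842) + 49740/(1/(-23 + (-13)^(3/2))) = -7730*(-1/42842) + 49740/(1/(-23 - 13*I*√13)) = 3865/21421 + 49740*(-23 - 13*I*√13) = 3865/21421 + (-1144020 - 646620*I*√13) = -24506048555/21421 - 646620*I*√13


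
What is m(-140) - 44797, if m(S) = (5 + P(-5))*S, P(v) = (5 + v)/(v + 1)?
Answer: -45497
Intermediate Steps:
P(v) = (5 + v)/(1 + v)
m(S) = 5*S (m(S) = (5 + (5 - 5)/(1 - 5))*S = (5 + 0/(-4))*S = (5 - ¼*0)*S = (5 + 0)*S = 5*S)
m(-140) - 44797 = 5*(-140) - 44797 = -700 - 44797 = -45497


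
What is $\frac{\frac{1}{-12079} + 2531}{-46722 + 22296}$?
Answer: $- \frac{15285974}{147520827} \approx -0.10362$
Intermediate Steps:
$\frac{\frac{1}{-12079} + 2531}{-46722 + 22296} = \frac{- \frac{1}{12079} + 2531}{-24426} = \frac{30571948}{12079} \left(- \frac{1}{24426}\right) = - \frac{15285974}{147520827}$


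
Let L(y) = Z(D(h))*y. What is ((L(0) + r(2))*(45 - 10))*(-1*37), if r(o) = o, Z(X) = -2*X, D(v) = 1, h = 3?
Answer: -2590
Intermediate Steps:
L(y) = -2*y (L(y) = (-2*1)*y = -2*y)
((L(0) + r(2))*(45 - 10))*(-1*37) = ((-2*0 + 2)*(45 - 10))*(-1*37) = ((0 + 2)*35)*(-37) = (2*35)*(-37) = 70*(-37) = -2590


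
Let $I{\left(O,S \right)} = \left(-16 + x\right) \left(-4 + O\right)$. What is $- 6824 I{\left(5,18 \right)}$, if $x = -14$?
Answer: $204720$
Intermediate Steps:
$I{\left(O,S \right)} = 120 - 30 O$ ($I{\left(O,S \right)} = \left(-16 - 14\right) \left(-4 + O\right) = - 30 \left(-4 + O\right) = 120 - 30 O$)
$- 6824 I{\left(5,18 \right)} = - 6824 \left(120 - 150\right) = \left(-6824\right) \left(-30\right) = 204720$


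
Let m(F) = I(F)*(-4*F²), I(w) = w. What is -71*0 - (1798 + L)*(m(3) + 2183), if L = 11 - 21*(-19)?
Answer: -4581600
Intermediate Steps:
m(F) = -4*F³ (m(F) = F*(-4*F²) = -4*F³)
L = 410 (L = 11 + 399 = 410)
-71*0 - (1798 + L)*(m(3) + 2183) = -71*0 - (1798 + 410)*(-4*3³ + 2183) = 0 - 2208*(-4*27 + 2183) = 0 - 2208*(-108 + 2183) = 0 - 2208*2075 = 0 - 1*4581600 = 0 - 4581600 = -4581600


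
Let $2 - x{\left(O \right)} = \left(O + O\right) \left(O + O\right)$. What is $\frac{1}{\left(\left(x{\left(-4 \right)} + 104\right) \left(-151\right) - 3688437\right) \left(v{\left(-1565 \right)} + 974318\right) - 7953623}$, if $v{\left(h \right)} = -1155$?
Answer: $- \frac{1}{3595630169600} \approx -2.7812 \cdot 10^{-13}$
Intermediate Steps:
$x{\left(O \right)} = 2 - 4 O^{2}$ ($x{\left(O \right)} = 2 - \left(O + O\right) \left(O + O\right) = 2 - 2 O 2 O = 2 - 4 O^{2}$)
$\frac{1}{\left(\left(x{\left(-4 \right)} + 104\right) \left(-151\right) - 3688437\right) \left(v{\left(-1565 \right)} + 974318\right) - 7953623} = \frac{1}{\left(\left(\left(2 - 4 \left(-4\right)^{2}\right) + 104\right) \left(-151\right) - 3688437\right) \left(-1155 + 974318\right) - 7953623} = \frac{1}{\left(\left(\left(2 - 64\right) + 104\right) \left(-151\right) - 3688437\right) 973163 - 7953623} = \frac{1}{\left(\left(-62 + 104\right) \left(-151\right) - 3688437\right) 973163 - 7953623} = \frac{1}{\left(42 \left(-151\right) - 3688437\right) 973163 - 7953623} = \frac{1}{\left(-6342 - 3688437\right) 973163 - 7953623} = \frac{1}{\left(-3694779\right) 973163 - 7953623} = \frac{1}{-3595622215977 - 7953623} = \frac{1}{-3595630169600} = - \frac{1}{3595630169600}$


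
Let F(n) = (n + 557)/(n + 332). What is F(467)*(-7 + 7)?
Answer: 0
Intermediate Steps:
F(n) = (557 + n)/(332 + n)
F(467)*(-7 + 7) = ((557 + 467)/(332 + 467))*(-7 + 7) = (1024/799)*0 = 0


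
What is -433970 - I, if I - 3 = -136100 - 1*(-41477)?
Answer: -339350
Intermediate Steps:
I = -94620 (I = 3 + (-136100 - 1*(-41477)) = 3 + (-136100 + 41477) = 3 - 94623 = -94620)
-433970 - I = -433970 - 1*(-94620) = -433970 + 94620 = -339350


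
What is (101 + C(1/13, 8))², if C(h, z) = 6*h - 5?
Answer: 1572516/169 ≈ 9304.8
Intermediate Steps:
C(h, z) = -5 + 6*h
(101 + C(1/13, 8))² = (101 + (-5 + 6/13))² = (101 - 59/13)² = (1254/13)² = 1572516/169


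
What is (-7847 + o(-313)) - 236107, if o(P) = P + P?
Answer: -244580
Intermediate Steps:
o(P) = 2*P
(-7847 + o(-313)) - 236107 = (-7847 + 2*(-313)) - 236107 = (-7847 - 626) - 236107 = -8473 - 236107 = -244580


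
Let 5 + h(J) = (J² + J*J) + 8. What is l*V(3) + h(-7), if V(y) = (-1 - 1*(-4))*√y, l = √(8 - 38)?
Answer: 101 + 9*I*√10 ≈ 101.0 + 28.461*I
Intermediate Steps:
h(J) = 3 + 2*J² (h(J) = -5 + ((J² + J*J) + 8) = -5 + ((J² + J²) + 8) = -5 + (2*J² + 8) = -5 + (8 + 2*J²) = 3 + 2*J²)
l = I*√30 (l = √(-30) = I*√30 ≈ 5.4772*I)
V(y) = 3*√y (V(y) = (-1 + 4)*√y = 3*√y)
l*V(3) + h(-7) = (I*√30)*(3*√3) + (3 + 2*(-7)²) = 9*I*√10 + (3 + 2*49) = 9*I*√10 + (3 + 98) = 9*I*√10 + 101 = 101 + 9*I*√10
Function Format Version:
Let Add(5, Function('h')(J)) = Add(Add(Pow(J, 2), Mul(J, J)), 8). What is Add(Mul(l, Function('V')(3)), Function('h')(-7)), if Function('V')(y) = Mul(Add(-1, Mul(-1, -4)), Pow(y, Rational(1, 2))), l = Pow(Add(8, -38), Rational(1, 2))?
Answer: Add(101, Mul(9, I, Pow(10, Rational(1, 2)))) ≈ Add(101.00, Mul(28.461, I))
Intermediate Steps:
Function('h')(J) = Add(3, Mul(2, Pow(J, 2))) (Function('h')(J) = Add(-5, Add(Add(Pow(J, 2), Mul(J, J)), 8)) = Add(-5, Add(Add(Pow(J, 2), Pow(J, 2)), 8)) = Add(-5, Add(Mul(2, Pow(J, 2)), 8)) = Add(-5, Add(8, Mul(2, Pow(J, 2)))) = Add(3, Mul(2, Pow(J, 2))))
l = Mul(I, Pow(30, Rational(1, 2))) (l = Pow(-30, Rational(1, 2)) = Mul(I, Pow(30, Rational(1, 2))) ≈ Mul(5.4772, I))
Function('V')(y) = Mul(3, Pow(y, Rational(1, 2))) (Function('V')(y) = Mul(Add(-1, 4), Pow(y, Rational(1, 2))) = Mul(3, Pow(y, Rational(1, 2))))
Add(Mul(l, Function('V')(3)), Function('h')(-7)) = Add(Mul(Mul(I, Pow(30, Rational(1, 2))), Mul(3, Pow(3, Rational(1, 2)))), Add(3, Mul(2, Pow(-7, 2)))) = Add(Mul(9, I, Pow(10, Rational(1, 2))), Add(3, Mul(2, 49))) = Add(Mul(9, I, Pow(10, Rational(1, 2))), Add(3, 98)) = Add(Mul(9, I, Pow(10, Rational(1, 2))), 101) = Add(101, Mul(9, I, Pow(10, Rational(1, 2))))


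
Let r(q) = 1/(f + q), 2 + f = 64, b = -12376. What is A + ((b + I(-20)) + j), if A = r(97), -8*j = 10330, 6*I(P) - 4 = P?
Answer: -2898021/212 ≈ -13670.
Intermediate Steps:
I(P) = 2/3 + P/6
f = 62 (f = -2 + 64 = 62)
j = -5165/4 (j = -1/8*10330 = -5165/4 ≈ -1291.3)
r(q) = 1/(62 + q)
A = 1/159 (A = 1/(62 + 97) = 1/159 ≈ 0.0062893)
A + ((b + I(-20)) + j) = 1/159 + ((-12376 + (2/3 + (1/6)*(-20))) - 5165/4) = 1/159 + ((-12376 + (2/3 - 10/3)) - 5165/4) = 1/159 + ((-12376 - 8/3) - 5165/4) = 1/159 + (-37136/3 - 5165/4) = 1/159 - 164039/12 = -2898021/212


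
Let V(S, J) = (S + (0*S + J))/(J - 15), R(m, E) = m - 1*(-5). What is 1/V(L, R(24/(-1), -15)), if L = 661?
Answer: -17/321 ≈ -0.052960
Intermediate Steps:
R(m, E) = 5 + m (R(m, E) = m + 5 = 5 + m)
V(S, J) = (J + S)/(-15 + J) (V(S, J) = (S + (0 + J))/(-15 + J) = (S + J)/(-15 + J) = (J + S)/(-15 + J))
1/V(L, R(24/(-1), -15)) = 1/(((5 + 24/(-1)) + 661)/(-15 + (5 + 24/(-1)))) = 1/(((5 + 24*(-1)) + 661)/(-15 + (5 + 24*(-1)))) = 1/(((5 - 24) + 661)/(-15 + (5 - 24))) = 1/((-19 + 661)/(-15 - 19)) = 1/(642/(-34)) = 1/(-1/34*642) = 1/(-321/17) = -17/321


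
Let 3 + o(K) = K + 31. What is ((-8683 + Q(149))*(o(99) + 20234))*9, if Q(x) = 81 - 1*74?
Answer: -1589868324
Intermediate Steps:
Q(x) = 7 (Q(x) = 81 - 74 = 7)
o(K) = 28 + K (o(K) = -3 + (K + 31) = -3 + (31 + K) = 28 + K)
((-8683 + Q(149))*(o(99) + 20234))*9 = ((-8683 + 7)*((28 + 99) + 20234))*9 = -8676*(127 + 20234)*9 = -8676*20361*9 = -176652036*9 = -1589868324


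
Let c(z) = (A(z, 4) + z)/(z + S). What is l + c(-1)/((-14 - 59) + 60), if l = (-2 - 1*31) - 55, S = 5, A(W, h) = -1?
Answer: -2287/26 ≈ -87.962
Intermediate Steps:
c(z) = (-1 + z)/(5 + z) (c(z) = (-1 + z)/(z + 5) = (-1 + z)/(5 + z))
l = -88 (l = (-2 - 31) - 55 = -33 - 55 = -88)
l + c(-1)/((-14 - 59) + 60) = -88 + ((-1 - 1)/(5 - 1))/((-14 - 59) + 60) = -88 + (-2/4)/(-73 + 60) = -88 + ((¼)*(-2))/(-13) = -88 - 1/13*(-½) = -88 + 1/26 = -2287/26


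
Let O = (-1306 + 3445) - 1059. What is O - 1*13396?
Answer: -12316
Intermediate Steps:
O = 1080 (O = 2139 - 1059 = 1080)
O - 1*13396 = 1080 - 1*13396 = 1080 - 13396 = -12316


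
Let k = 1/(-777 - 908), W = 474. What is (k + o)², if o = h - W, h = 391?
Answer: 19559700736/2839225 ≈ 6889.1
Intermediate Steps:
k = -1/1685 (k = 1/(-1685) = -1/1685 ≈ -0.00059347)
o = -83 (o = 391 - 1*474 = 391 - 474 = -83)
(k + o)² = (-1/1685 - 83)² = (-139856/1685)² = 19559700736/2839225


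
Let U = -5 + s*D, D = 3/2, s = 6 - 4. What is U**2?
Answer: 4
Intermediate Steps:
s = 2
D = 3/2 (D = 3*(1/2) = 3/2 ≈ 1.5000)
U = -2 (U = -5 + 2*(3/2) = -5 + 3 = -2)
U**2 = (-2)**2 = 4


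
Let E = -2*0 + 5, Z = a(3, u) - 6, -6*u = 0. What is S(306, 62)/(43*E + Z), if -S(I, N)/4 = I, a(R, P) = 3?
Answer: -306/53 ≈ -5.7736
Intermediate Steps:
u = 0 (u = -⅙*0 = 0)
S(I, N) = -4*I
Z = -3 (Z = 3 - 6 = -3)
E = 5 (E = 0 + 5 = 5)
S(306, 62)/(43*E + Z) = (-4*306)/(43*5 - 3) = -1224/(215 - 3) = -1224/212 = -1224*1/212 = -306/53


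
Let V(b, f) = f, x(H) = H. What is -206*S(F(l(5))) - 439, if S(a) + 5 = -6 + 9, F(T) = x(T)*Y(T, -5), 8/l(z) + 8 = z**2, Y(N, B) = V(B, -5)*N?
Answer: -27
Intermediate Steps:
Y(N, B) = -5*N
l(z) = 8/(-8 + z**2)
F(T) = -5*T**2 (F(T) = T*(-5*T) = -5*T**2)
S(a) = -2 (S(a) = -5 + (-6 + 9) = -5 + 3 = -2)
-206*S(F(l(5))) - 439 = -206*(-2) - 439 = 412 - 439 = -27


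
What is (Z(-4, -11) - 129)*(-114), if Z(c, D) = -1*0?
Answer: 14706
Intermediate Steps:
Z(c, D) = 0
(Z(-4, -11) - 129)*(-114) = (0 - 129)*(-114) = -129*(-114) = 14706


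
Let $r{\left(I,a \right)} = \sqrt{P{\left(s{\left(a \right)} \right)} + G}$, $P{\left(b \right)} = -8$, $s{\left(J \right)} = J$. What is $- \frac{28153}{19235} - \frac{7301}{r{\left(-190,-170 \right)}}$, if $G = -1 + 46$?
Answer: $- \frac{28153}{19235} - \frac{7301 \sqrt{37}}{37} \approx -1201.7$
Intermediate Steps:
$G = 45$
$r{\left(I,a \right)} = \sqrt{37}$ ($r{\left(I,a \right)} = \sqrt{-8 + 45} = \sqrt{37}$)
$- \frac{28153}{19235} - \frac{7301}{r{\left(-190,-170 \right)}} = - \frac{28153}{19235} - \frac{7301}{\sqrt{37}} = \left(-28153\right) \frac{1}{19235} - 7301 \frac{\sqrt{37}}{37} = - \frac{28153}{19235} - \frac{7301 \sqrt{37}}{37}$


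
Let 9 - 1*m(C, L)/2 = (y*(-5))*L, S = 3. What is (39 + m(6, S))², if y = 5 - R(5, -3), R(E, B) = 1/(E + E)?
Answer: 41616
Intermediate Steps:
R(E, B) = 1/(2*E)
y = 49/10 (y = 5 - 1/(2*5) = 5 - 1*⅒ = 5 - ⅒ = 49/10 ≈ 4.9000)
m(C, L) = 18 + 49*L (m(C, L) = 18 - 2*(49/10)*(-5)*L = 18 - (-49)*L = 18 + 49*L)
(39 + m(6, S))² = (39 + (18 + 49*3))² = (39 + (18 + 147))² = (39 + 165)² = 204² = 41616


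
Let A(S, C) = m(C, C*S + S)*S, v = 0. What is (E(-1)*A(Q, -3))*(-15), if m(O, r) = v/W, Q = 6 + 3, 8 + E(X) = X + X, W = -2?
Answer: 0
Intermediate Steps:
E(X) = -8 + 2*X (E(X) = -8 + (X + X) = -8 + 2*X)
Q = 9
m(O, r) = 0 (m(O, r) = 0/(-2) = 0*(-½) = 0)
A(S, C) = 0 (A(S, C) = 0*S = 0)
(E(-1)*A(Q, -3))*(-15) = ((-8 + 2*(-1))*0)*(-15) = ((-8 - 2)*0)*(-15) = -10*0*(-15) = 0*(-15) = 0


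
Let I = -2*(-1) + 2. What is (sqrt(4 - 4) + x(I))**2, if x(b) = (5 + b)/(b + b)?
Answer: 81/64 ≈ 1.2656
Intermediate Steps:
I = 4 (I = 2 + 2 = 4)
x(b) = (5 + b)/(2*b) (x(b) = (5 + b)/((2*b)) = (5 + b)*(1/(2*b)) = (5 + b)/(2*b))
(sqrt(4 - 4) + x(I))**2 = (sqrt(4 - 4) + (1/2)*(5 + 4)/4)**2 = (sqrt(0) + (1/2)*(1/4)*9)**2 = (0 + 9/8)**2 = (9/8)**2 = 81/64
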